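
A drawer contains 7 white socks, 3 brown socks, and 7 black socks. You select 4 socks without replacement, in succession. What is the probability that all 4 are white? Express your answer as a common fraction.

1/68

P(every draw is white) = 7/17 × 6/16 × 5/15 × 4/14 = 840/57120 = 1/68.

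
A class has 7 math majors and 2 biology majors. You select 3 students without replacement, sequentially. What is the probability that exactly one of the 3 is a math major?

1/12

One ordering (a math major drawn first) has probability 7/9 × 2/8 × 1/7 = 14/504 = 1/36.
There are C(3,1) = 3 such orderings, each equally likely, so P = 3 × 1/36 = 1/12.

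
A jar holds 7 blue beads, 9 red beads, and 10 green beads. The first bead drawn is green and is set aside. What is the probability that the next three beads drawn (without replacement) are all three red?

After the first draw, 9 of the remaining 25 beads are red.
P = 9/25 × 8/24 × 7/23 = 504/13800 = 21/575.

21/575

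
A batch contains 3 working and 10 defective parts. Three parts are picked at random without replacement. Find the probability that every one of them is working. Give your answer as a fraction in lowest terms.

1/286

P(all working) = 3/13 × 2/12 × 1/11 = 6/1716 = 1/286.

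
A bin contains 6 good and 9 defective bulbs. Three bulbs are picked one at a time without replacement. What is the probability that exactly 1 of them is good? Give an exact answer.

216/455

One ordering (good drawn first) has probability 6/15 × 9/14 × 8/13 = 432/2730 = 72/455.
There are C(3,1) = 3 such orderings, each equally likely, so P = 3 × 72/455 = 216/455.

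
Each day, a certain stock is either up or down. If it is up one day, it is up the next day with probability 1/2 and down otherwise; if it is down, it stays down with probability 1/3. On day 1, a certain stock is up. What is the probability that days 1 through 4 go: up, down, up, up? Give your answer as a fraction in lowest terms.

Day 1 is given. For each transition, use the conditional probability from the current state:
P(down | up) = 1/2; P(up | down) = 2/3; P(up | up) = 1/2.
P = 1/2 × 2/3 × 1/2 = 2/12 = 1/6.

1/6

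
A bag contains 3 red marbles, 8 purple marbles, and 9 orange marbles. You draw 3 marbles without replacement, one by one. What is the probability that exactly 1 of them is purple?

44/95

One ordering (purple drawn first) has probability 8/20 × 12/19 × 11/18 = 1056/6840 = 44/285.
There are C(3,1) = 3 such orderings, each equally likely, so P = 3 × 44/285 = 44/95.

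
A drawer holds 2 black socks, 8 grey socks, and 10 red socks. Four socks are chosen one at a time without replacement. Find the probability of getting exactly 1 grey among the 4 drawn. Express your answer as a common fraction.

One ordering (grey drawn first) has probability 8/20 × 12/19 × 11/18 × 10/17 = 10560/116280 = 88/969.
There are C(4,1) = 4 such orderings, each equally likely, so P = 4 × 88/969 = 352/969.

352/969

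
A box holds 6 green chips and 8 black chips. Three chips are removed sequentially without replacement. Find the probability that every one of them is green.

5/91

P = 6/14 × 5/13 × 4/12 = 120/2184 = 5/91.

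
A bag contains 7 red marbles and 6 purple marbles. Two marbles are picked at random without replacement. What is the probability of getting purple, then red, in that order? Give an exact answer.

Each draw changes the counts, so multiply the conditional probabilities along the sequence:
P = 6/13 × 7/12 = 42/156 = 7/26.

7/26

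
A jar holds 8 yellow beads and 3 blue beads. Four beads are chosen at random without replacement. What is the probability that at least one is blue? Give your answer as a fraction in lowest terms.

P(no blue) = 8/11 × 7/10 × 6/9 × 5/8 = 1680/7920 = 7/33.
P(at least one) = 1 − 7/33 = 26/33.

26/33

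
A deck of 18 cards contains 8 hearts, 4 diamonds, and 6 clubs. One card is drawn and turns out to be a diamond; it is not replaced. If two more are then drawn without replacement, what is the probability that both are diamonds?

3/136

With the first card removed, 3 diamonds remain out of 17.
P = 3/17 × 2/16 = 6/272 = 3/136.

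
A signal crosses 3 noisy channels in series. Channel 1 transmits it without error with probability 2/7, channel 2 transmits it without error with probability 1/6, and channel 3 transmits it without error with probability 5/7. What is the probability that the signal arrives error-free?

5/147

Each stage is reached only if all earlier stages succeed, so
P = 2/7 × 1/6 × 5/7 = 10/294 = 5/147.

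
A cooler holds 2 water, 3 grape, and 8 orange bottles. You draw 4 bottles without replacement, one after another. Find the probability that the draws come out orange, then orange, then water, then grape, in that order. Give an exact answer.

14/715

Chain rule:
P = 8/13 × 7/12 × 2/11 × 3/10 = 336/17160 = 14/715.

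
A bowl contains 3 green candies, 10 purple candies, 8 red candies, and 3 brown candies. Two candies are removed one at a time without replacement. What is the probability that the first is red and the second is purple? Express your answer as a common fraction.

10/69

Chain rule:
P = 8/24 × 10/23 = 80/552 = 10/69.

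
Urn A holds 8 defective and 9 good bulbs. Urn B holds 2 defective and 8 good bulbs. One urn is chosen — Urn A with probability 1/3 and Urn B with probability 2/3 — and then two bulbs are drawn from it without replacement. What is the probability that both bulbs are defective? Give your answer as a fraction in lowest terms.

383/4590

From Urn A: P(both defective) = (8/17)(7/16) = 7/34.
From Urn B: P(both defective) = (2/10)(1/9) = 1/45.
Total probability = (1/3)(7/34) + (2/3)(1/45) = 383/4590.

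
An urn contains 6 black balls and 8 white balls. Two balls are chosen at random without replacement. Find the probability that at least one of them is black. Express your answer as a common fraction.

9/13

P(no black) = 8/14 × 7/13 = 56/182 = 4/13.
P(at least one) = 1 − 4/13 = 9/13.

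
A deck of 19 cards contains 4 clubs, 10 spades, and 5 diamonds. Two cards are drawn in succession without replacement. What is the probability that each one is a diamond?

10/171

P(every draw is a diamond) = 5/19 × 4/18 = 20/342 = 10/171.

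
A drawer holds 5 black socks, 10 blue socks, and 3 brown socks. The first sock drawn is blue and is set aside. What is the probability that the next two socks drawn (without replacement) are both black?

After the first draw, 5 of the remaining 17 socks are black.
P = 5/17 × 4/16 = 20/272 = 5/68.

5/68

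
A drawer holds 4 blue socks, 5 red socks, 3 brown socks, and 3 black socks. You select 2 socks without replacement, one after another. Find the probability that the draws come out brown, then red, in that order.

Each draw changes the counts, so multiply the conditional probabilities along the sequence:
P = 3/15 × 5/14 = 15/210 = 1/14.

1/14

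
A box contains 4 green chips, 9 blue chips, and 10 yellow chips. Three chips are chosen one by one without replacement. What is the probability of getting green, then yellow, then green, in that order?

Each draw changes the counts, so multiply the conditional probabilities along the sequence:
P = 4/23 × 10/22 × 3/21 = 120/10626 = 20/1771.

20/1771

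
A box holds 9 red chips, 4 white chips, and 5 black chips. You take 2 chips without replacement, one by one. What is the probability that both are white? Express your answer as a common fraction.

P = 4/18 × 3/17 = 12/306 = 2/51.

2/51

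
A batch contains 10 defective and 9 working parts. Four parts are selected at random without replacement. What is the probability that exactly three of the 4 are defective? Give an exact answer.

One ordering (defective drawn first) has probability 10/19 × 9/18 × 8/17 × 9/16 = 6480/93024 = 45/646.
There are C(4,3) = 4 such orderings, each equally likely, so P = 4 × 45/646 = 90/323.

90/323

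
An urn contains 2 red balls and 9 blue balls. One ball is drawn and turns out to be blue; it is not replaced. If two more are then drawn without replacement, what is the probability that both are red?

1/45

With the first ball removed, 2 red remain out of 10.
P = 2/10 × 1/9 = 2/90 = 1/45.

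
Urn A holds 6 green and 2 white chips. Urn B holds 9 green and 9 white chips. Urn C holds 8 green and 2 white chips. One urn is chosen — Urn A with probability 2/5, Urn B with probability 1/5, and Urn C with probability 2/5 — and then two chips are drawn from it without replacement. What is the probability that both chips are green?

27323/53550

From Urn A: P(both green) = (6/8)(5/7) = 15/28.
From Urn B: P(both green) = (9/18)(8/17) = 4/17.
From Urn C: P(both green) = (8/10)(7/9) = 28/45.
Total probability = (2/5)(15/28) + (1/5)(4/17) + (2/5)(28/45) = 27323/53550.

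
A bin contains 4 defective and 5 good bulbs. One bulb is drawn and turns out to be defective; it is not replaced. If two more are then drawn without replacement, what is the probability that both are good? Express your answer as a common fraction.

After the first draw, 5 of the remaining 8 bulbs are good.
P = 5/8 × 4/7 = 20/56 = 5/14.

5/14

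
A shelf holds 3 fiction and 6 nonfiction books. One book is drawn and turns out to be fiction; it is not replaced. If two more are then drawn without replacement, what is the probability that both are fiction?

1/28

With the first book removed, 2 fiction remain out of 8.
P = 2/8 × 1/7 = 2/56 = 1/28.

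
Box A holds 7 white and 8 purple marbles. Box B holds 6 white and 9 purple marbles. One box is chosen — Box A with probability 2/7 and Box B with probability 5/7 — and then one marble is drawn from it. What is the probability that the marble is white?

44/105

From Box A: P(white) = 7/15.
From Box B: P(white) = 6/15.
Total probability = (2/7)(7/15) + (5/7)(6/15) = 44/105.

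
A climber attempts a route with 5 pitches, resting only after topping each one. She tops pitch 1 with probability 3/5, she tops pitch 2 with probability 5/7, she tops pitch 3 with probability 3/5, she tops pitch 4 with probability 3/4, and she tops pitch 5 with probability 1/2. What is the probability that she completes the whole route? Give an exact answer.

The events are sequential, so multiply the conditional probabilities:
P = 3/5 × 5/7 × 3/5 × 3/4 × 1/2 = 135/1400 = 27/280.

27/280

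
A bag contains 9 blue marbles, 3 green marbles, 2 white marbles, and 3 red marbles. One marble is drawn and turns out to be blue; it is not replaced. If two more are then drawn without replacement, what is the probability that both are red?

After the first draw, 3 of the remaining 16 marbles are red.
P = 3/16 × 2/15 = 6/240 = 1/40.

1/40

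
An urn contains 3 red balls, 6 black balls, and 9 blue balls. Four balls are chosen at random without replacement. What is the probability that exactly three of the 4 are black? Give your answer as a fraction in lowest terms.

4/51

One ordering (black drawn first) has probability 6/18 × 5/17 × 4/16 × 12/15 = 1440/73440 = 1/51.
There are C(4,3) = 4 such orderings, each equally likely, so P = 4 × 1/51 = 4/51.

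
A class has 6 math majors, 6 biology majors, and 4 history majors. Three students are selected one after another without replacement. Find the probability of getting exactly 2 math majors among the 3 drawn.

15/56

One ordering (math majors drawn first) has probability 6/16 × 5/15 × 10/14 = 300/3360 = 5/56.
There are C(3,2) = 3 such orderings, each equally likely, so P = 3 × 5/56 = 15/56.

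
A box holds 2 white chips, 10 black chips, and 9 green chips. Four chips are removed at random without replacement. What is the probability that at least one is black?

P(no black) = 11/21 × 10/20 × 9/19 × 8/18 = 7920/143640 = 22/399.
P(at least one) = 1 − 22/399 = 377/399.

377/399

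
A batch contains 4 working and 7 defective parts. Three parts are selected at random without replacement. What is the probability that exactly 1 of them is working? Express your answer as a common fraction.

28/55

One ordering (working drawn first) has probability 4/11 × 7/10 × 6/9 = 168/990 = 28/165.
There are C(3,1) = 3 such orderings, each equally likely, so P = 3 × 28/165 = 28/55.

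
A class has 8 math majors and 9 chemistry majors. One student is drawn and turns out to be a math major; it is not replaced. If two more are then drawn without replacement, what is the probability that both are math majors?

With the first student removed, 7 math majors remain out of 16.
P = 7/16 × 6/15 = 42/240 = 7/40.

7/40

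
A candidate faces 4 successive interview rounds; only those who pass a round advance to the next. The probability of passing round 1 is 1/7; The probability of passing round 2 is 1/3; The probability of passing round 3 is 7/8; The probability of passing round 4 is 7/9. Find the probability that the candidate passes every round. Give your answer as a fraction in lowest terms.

Each stage is reached only if all earlier stages succeed, so
P = 1/7 × 1/3 × 7/8 × 7/9 = 49/1512 = 7/216.

7/216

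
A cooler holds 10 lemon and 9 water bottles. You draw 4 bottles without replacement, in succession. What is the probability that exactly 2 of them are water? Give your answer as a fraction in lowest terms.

One ordering (water drawn first) has probability 9/19 × 8/18 × 10/17 × 9/16 = 6480/93024 = 45/646.
There are C(4,2) = 6 such orderings, each equally likely, so P = 6 × 45/646 = 135/323.

135/323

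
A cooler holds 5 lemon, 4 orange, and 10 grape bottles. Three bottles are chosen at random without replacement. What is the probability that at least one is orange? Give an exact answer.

514/969

P(no orange) = 15/19 × 14/18 × 13/17 = 2730/5814 = 455/969.
P(at least one) = 1 − 455/969 = 514/969.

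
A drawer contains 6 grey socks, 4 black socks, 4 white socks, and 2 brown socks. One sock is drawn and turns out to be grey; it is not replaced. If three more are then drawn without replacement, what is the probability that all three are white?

After the first draw, 4 of the remaining 15 socks are white.
P = 4/15 × 3/14 × 2/13 = 24/2730 = 4/455.

4/455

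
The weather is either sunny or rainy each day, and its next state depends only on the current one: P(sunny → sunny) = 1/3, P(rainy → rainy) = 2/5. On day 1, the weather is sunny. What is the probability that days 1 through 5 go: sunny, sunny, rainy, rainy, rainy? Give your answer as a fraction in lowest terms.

Day 1 is given. For each transition, use the conditional probability from the current state:
P(sunny | sunny) = 1/3; P(rainy | sunny) = 2/3; P(rainy | rainy) = 2/5; P(rainy | rainy) = 2/5.
P = 1/3 × 2/3 × 2/5 × 2/5 = 8/225.

8/225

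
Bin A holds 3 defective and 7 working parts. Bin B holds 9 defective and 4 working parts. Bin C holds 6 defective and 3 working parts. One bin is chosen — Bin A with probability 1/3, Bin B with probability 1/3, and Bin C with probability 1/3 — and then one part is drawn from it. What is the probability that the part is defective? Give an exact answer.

647/1170

From Bin A: P(defective) = 3/10.
From Bin B: P(defective) = 9/13.
From Bin C: P(defective) = 6/9.
Total probability = (1/3)(3/10) + (1/3)(9/13) + (1/3)(6/9) = 647/1170.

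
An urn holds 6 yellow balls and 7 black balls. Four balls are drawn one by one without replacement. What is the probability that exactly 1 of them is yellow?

One ordering (yellow drawn first) has probability 6/13 × 7/12 × 6/11 × 5/10 = 1260/17160 = 21/286.
There are C(4,1) = 4 such orderings, each equally likely, so P = 4 × 21/286 = 42/143.

42/143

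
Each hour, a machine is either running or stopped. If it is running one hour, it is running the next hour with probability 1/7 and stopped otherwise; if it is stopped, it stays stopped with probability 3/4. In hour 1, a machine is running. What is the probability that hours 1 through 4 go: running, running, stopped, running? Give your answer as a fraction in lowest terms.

3/98

Hour 1 is given. For each transition, use the conditional probability from the current state:
P(running | running) = 1/7; P(stopped | running) = 6/7; P(running | stopped) = 1/4.
P = 1/7 × 6/7 × 1/4 = 6/196 = 3/98.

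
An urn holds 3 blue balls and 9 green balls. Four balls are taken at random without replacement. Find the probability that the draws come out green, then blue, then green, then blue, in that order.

Multiply the probability of each draw given the previous ones:
P = 9/12 × 3/11 × 8/10 × 2/9 = 432/11880 = 2/55.

2/55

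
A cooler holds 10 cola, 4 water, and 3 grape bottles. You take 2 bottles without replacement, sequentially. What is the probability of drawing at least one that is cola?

P(no cola) = 7/17 × 6/16 = 42/272 = 21/136.
P(at least one) = 1 − 21/136 = 115/136.

115/136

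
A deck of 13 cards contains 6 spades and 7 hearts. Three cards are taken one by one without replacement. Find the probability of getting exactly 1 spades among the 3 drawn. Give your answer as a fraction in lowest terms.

63/143

One ordering (a spade drawn first) has probability 6/13 × 7/12 × 6/11 = 252/1716 = 21/143.
There are C(3,1) = 3 such orderings, each equally likely, so P = 3 × 21/143 = 63/143.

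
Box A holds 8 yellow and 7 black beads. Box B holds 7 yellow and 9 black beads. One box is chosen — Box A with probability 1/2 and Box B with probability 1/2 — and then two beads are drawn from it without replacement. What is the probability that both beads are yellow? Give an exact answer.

From Box A: P(both yellow) = (8/15)(7/14) = 4/15.
From Box B: P(both yellow) = (7/16)(6/15) = 7/40.
Total probability = (1/2)(4/15) + (1/2)(7/40) = 53/240.

53/240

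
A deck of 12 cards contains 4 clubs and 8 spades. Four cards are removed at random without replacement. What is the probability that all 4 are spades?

14/99

P(every draw is a spade) = 8/12 × 7/11 × 6/10 × 5/9 = 1680/11880 = 14/99.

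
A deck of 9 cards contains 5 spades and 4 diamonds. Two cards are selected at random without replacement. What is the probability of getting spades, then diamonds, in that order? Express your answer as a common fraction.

5/18

Each draw changes the counts, so multiply the conditional probabilities along the sequence:
P = 5/9 × 4/8 = 20/72 = 5/18.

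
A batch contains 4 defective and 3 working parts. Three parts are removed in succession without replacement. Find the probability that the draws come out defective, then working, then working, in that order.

Each draw changes the counts, so multiply the conditional probabilities along the sequence:
P = 4/7 × 3/6 × 2/5 = 24/210 = 4/35.

4/35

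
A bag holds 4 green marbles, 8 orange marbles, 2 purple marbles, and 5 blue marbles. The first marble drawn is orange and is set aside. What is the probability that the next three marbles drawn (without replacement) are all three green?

With the first marble removed, 4 green remain out of 18.
P = 4/18 × 3/17 × 2/16 = 24/4896 = 1/204.

1/204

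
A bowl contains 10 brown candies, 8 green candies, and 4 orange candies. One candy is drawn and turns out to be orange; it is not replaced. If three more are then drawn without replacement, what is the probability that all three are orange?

1/1330

With the first candy removed, 3 orange remain out of 21.
P = 3/21 × 2/20 × 1/19 = 6/7980 = 1/1330.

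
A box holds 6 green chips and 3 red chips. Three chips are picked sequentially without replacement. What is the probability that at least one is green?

83/84

P(no green) = 3/9 × 2/8 × 1/7 = 6/504 = 1/84.
P(at least one) = 1 − 1/84 = 83/84.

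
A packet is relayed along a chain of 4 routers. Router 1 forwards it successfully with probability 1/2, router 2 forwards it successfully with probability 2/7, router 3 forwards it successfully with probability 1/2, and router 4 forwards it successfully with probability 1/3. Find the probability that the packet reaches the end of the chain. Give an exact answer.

The events are sequential, so multiply the conditional probabilities:
P = 1/2 × 2/7 × 1/2 × 1/3 = 2/84 = 1/42.

1/42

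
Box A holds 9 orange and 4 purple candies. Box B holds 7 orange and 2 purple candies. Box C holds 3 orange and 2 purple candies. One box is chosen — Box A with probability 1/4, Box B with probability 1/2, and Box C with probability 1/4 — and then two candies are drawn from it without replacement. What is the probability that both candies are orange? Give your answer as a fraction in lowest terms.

94/195

From Box A: P(both orange) = (9/13)(8/12) = 6/13.
From Box B: P(both orange) = (7/9)(6/8) = 7/12.
From Box C: P(both orange) = (3/5)(2/4) = 3/10.
Total probability = (1/4)(6/13) + (1/2)(7/12) + (1/4)(3/10) = 94/195.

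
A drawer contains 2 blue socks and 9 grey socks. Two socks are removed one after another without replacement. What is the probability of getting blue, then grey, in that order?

9/55

Multiply the probability of each draw given the previous ones:
P = 2/11 × 9/10 = 18/110 = 9/55.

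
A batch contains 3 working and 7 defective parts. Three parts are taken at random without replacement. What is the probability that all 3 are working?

1/120

P(every draw is working) = 3/10 × 2/9 × 1/8 = 6/720 = 1/120.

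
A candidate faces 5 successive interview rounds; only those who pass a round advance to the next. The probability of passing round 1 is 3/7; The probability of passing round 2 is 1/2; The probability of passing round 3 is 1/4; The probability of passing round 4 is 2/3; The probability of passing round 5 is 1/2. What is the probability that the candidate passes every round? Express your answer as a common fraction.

1/56

The events are sequential, so multiply the conditional probabilities:
P = 3/7 × 1/2 × 1/4 × 2/3 × 1/2 = 6/336 = 1/56.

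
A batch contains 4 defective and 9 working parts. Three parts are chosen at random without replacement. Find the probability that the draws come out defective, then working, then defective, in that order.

9/143

Each draw changes the counts, so multiply the conditional probabilities along the sequence:
P = 4/13 × 9/12 × 3/11 = 108/1716 = 9/143.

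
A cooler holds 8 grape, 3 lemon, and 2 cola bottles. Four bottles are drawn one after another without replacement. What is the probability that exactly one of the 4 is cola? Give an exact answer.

One ordering (cola drawn first) has probability 2/13 × 11/12 × 10/11 × 9/10 = 1980/17160 = 3/26.
There are C(4,1) = 4 such orderings, each equally likely, so P = 4 × 3/26 = 6/13.

6/13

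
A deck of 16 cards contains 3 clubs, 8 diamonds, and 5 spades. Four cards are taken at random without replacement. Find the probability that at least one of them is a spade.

149/182

P(no spades) = 11/16 × 10/15 × 9/14 × 8/13 = 7920/43680 = 33/182.
P(at least one) = 1 − 33/182 = 149/182.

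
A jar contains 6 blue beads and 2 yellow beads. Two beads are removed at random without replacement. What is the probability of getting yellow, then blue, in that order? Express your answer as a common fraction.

3/14

Each draw changes the counts, so multiply the conditional probabilities along the sequence:
P = 2/8 × 6/7 = 12/56 = 3/14.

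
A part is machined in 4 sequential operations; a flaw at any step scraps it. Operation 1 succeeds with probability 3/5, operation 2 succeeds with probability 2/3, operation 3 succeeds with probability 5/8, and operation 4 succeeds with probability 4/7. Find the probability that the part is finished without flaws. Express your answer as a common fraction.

The events are sequential, so multiply the conditional probabilities:
P = 3/5 × 2/3 × 5/8 × 4/7 = 120/840 = 1/7.

1/7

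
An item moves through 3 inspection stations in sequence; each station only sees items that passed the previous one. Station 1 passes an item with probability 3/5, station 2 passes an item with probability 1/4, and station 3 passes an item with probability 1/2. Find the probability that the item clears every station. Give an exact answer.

3/40

The events are sequential, so multiply the conditional probabilities:
P = 3/5 × 1/4 × 1/2 = 3/40.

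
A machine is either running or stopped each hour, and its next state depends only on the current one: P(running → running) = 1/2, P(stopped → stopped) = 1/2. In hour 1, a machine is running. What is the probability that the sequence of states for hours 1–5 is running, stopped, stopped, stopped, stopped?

1/16

Hour 1 is given. For each transition, use the conditional probability from the current state:
P(stopped | running) = 1/2; P(stopped | stopped) = 1/2; P(stopped | stopped) = 1/2; P(stopped | stopped) = 1/2.
P = 1/2 × 1/2 × 1/2 × 1/2 = 1/16.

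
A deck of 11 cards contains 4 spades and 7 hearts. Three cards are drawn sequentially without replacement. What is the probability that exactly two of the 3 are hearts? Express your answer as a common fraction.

One ordering (hearts drawn first) has probability 7/11 × 6/10 × 4/9 = 168/990 = 28/165.
There are C(3,2) = 3 such orderings, each equally likely, so P = 3 × 28/165 = 28/55.

28/55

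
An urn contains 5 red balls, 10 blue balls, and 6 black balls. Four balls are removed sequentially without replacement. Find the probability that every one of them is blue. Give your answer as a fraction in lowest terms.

2/57

P(all blue) = 10/21 × 9/20 × 8/19 × 7/18 = 5040/143640 = 2/57.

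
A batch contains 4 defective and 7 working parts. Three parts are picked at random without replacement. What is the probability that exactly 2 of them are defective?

One ordering (defective drawn first) has probability 4/11 × 3/10 × 7/9 = 84/990 = 14/165.
There are C(3,2) = 3 such orderings, each equally likely, so P = 3 × 14/165 = 14/55.

14/55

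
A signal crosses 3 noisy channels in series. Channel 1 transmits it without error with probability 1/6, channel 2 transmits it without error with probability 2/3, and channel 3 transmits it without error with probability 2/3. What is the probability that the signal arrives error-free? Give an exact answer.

2/27

Each stage is reached only if all earlier stages succeed, so
P = 1/6 × 2/3 × 2/3 = 4/54 = 2/27.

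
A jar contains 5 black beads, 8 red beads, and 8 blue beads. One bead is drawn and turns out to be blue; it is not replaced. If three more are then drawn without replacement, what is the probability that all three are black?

With the first bead removed, 5 black remain out of 20.
P = 5/20 × 4/19 × 3/18 = 60/6840 = 1/114.

1/114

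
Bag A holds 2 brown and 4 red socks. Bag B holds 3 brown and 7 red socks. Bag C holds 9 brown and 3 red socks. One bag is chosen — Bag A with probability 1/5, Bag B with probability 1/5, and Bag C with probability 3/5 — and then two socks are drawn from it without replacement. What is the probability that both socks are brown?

292/825

From Bag A: P(both brown) = (2/6)(1/5) = 1/15.
From Bag B: P(both brown) = (3/10)(2/9) = 1/15.
From Bag C: P(both brown) = (9/12)(8/11) = 6/11.
Total probability = (1/5)(1/15) + (1/5)(1/15) + (3/5)(6/11) = 292/825.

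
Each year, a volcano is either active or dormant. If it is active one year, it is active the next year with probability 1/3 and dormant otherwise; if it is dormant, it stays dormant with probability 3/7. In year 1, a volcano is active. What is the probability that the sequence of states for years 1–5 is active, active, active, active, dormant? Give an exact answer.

Year 1 is given. For each transition, use the conditional probability from the current state:
P(active | active) = 1/3; P(active | active) = 1/3; P(active | active) = 1/3; P(dormant | active) = 2/3.
P = 1/3 × 1/3 × 1/3 × 2/3 = 2/81.

2/81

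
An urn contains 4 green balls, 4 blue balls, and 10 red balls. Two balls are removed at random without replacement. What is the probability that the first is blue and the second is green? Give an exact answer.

Multiply the probability of each draw given the previous ones:
P = 4/18 × 4/17 = 16/306 = 8/153.

8/153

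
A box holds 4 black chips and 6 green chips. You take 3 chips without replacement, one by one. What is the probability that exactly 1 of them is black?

One ordering (black drawn first) has probability 4/10 × 6/9 × 5/8 = 120/720 = 1/6.
There are C(3,1) = 3 such orderings, each equally likely, so P = 3 × 1/6 = 1/2.

1/2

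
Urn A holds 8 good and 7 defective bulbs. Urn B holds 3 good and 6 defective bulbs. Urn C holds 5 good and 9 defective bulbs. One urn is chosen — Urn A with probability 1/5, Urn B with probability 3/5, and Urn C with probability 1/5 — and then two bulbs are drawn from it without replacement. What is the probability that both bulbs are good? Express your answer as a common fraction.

From Urn A: P(both good) = (8/15)(7/14) = 4/15.
From Urn B: P(both good) = (3/9)(2/8) = 1/12.
From Urn C: P(both good) = (5/14)(4/13) = 10/91.
Total probability = (1/5)(4/15) + (3/5)(1/12) + (1/5)(10/91) = 3421/27300.

3421/27300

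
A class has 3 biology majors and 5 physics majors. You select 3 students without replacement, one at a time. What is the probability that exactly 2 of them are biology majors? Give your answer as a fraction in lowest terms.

15/56

One ordering (biology majors drawn first) has probability 3/8 × 2/7 × 5/6 = 30/336 = 5/56.
There are C(3,2) = 3 such orderings, each equally likely, so P = 3 × 5/56 = 15/56.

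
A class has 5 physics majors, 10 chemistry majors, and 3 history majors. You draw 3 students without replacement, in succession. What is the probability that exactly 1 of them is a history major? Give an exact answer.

105/272

One ordering (a history major drawn first) has probability 3/18 × 15/17 × 14/16 = 630/4896 = 35/272.
There are C(3,1) = 3 such orderings, each equally likely, so P = 3 × 35/272 = 105/272.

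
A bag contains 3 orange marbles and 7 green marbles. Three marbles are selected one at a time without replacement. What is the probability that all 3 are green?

7/24

P(every draw is green) = 7/10 × 6/9 × 5/8 = 210/720 = 7/24.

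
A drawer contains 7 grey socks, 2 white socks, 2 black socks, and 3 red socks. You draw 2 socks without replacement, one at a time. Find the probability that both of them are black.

P(every draw is black) = 2/14 × 1/13 = 2/182 = 1/91.

1/91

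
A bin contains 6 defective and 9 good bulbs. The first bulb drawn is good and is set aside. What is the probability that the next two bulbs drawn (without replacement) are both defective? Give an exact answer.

After the first draw, 6 of the remaining 14 bulbs are defective.
P = 6/14 × 5/13 = 30/182 = 15/91.

15/91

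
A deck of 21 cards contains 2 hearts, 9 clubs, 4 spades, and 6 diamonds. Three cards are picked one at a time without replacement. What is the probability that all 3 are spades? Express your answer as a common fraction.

P = 4/21 × 3/20 × 2/19 = 24/7980 = 2/665.

2/665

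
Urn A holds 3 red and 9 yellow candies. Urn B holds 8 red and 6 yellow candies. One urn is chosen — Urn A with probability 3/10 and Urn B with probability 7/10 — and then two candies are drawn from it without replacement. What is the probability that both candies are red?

131/572

From Urn A: P(both red) = (3/12)(2/11) = 1/22.
From Urn B: P(both red) = (8/14)(7/13) = 4/13.
Total probability = (3/10)(1/22) + (7/10)(4/13) = 131/572.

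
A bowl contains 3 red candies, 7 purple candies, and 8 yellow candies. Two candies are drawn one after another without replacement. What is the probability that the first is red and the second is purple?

Multiply the probability of each draw given the previous ones:
P = 3/18 × 7/17 = 21/306 = 7/102.

7/102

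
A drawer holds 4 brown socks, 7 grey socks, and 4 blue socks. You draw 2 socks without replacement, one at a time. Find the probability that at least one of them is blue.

P(no blue) = 11/15 × 10/14 = 110/210 = 11/21.
P(at least one) = 1 − 11/21 = 10/21.

10/21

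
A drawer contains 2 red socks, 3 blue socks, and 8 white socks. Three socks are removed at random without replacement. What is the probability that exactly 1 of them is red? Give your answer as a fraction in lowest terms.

5/13

One ordering (red drawn first) has probability 2/13 × 11/12 × 10/11 = 220/1716 = 5/39.
There are C(3,1) = 3 such orderings, each equally likely, so P = 3 × 5/39 = 5/13.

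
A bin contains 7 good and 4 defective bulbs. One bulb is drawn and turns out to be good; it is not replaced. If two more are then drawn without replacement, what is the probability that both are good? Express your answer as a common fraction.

With the first bulb removed, 6 good remain out of 10.
P = 6/10 × 5/9 = 30/90 = 1/3.

1/3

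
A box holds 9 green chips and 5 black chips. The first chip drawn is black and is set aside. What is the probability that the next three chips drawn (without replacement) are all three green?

42/143

With the first chip removed, 9 green remain out of 13.
P = 9/13 × 8/12 × 7/11 = 504/1716 = 42/143.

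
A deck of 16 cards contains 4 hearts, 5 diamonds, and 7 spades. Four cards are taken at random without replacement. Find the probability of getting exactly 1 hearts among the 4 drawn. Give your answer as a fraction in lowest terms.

One ordering (a heart drawn first) has probability 4/16 × 12/15 × 11/14 × 10/13 = 5280/43680 = 11/91.
There are C(4,1) = 4 such orderings, each equally likely, so P = 4 × 11/91 = 44/91.

44/91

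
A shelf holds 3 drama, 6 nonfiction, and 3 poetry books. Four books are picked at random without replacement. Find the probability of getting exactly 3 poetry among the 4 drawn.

One ordering (poetry drawn first) has probability 3/12 × 2/11 × 1/10 × 9/9 = 54/11880 = 1/220.
There are C(4,3) = 4 such orderings, each equally likely, so P = 4 × 1/220 = 1/55.

1/55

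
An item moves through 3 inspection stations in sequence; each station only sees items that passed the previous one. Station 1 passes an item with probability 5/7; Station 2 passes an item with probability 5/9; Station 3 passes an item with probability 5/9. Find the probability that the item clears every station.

125/567

Multiplying along the chain,
P = 5/7 × 5/9 × 5/9 = 125/567.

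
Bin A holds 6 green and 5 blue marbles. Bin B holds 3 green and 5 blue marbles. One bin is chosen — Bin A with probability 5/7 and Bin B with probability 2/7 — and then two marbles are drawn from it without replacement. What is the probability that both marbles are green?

243/1078

From Bin A: P(both green) = (6/11)(5/10) = 3/11.
From Bin B: P(both green) = (3/8)(2/7) = 3/28.
Total probability = (5/7)(3/11) + (2/7)(3/28) = 243/1078.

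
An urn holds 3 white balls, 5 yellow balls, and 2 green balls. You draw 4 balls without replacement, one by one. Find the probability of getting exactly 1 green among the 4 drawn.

8/15

One ordering (green drawn first) has probability 2/10 × 8/9 × 7/8 × 6/7 = 672/5040 = 2/15.
There are C(4,1) = 4 such orderings, each equally likely, so P = 4 × 2/15 = 8/15.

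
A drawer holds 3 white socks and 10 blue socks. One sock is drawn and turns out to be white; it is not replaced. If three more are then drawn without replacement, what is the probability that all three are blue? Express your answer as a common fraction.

With the first sock removed, 10 blue remain out of 12.
P = 10/12 × 9/11 × 8/10 = 720/1320 = 6/11.

6/11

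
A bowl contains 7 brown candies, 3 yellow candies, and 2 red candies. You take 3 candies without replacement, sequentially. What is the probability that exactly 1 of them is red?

One ordering (red drawn first) has probability 2/12 × 10/11 × 9/10 = 180/1320 = 3/22.
There are C(3,1) = 3 such orderings, each equally likely, so P = 3 × 3/22 = 9/22.

9/22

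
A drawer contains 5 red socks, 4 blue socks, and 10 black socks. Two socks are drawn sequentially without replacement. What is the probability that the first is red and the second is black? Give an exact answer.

25/171

Chain rule:
P = 5/19 × 10/18 = 50/342 = 25/171.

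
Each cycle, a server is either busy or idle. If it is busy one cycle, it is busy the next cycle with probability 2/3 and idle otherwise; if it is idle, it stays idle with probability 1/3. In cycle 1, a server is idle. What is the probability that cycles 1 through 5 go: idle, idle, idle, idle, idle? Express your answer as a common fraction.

Cycle 1 is given. For each transition, use the conditional probability from the current state:
P(idle | idle) = 1/3; P(idle | idle) = 1/3; P(idle | idle) = 1/3; P(idle | idle) = 1/3.
P = 1/3 × 1/3 × 1/3 × 1/3 = 1/81.

1/81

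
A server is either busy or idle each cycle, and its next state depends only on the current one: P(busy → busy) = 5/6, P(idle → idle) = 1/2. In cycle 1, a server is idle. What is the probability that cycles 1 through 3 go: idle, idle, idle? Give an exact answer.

1/4

Cycle 1 is given. For each transition, use the conditional probability from the current state:
P(idle | idle) = 1/2; P(idle | idle) = 1/2.
P = 1/2 × 1/2 = 1/4.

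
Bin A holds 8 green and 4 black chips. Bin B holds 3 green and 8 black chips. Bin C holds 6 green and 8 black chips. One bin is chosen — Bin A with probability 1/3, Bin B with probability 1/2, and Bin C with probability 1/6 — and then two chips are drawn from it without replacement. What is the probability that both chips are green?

From Bin A: P(both green) = (8/12)(7/11) = 14/33.
From Bin B: P(both green) = (3/11)(2/10) = 3/55.
From Bin C: P(both green) = (6/14)(5/13) = 15/91.
Total probability = (1/3)(14/33) + (1/2)(3/55) + (1/6)(15/91) = 8836/45045.

8836/45045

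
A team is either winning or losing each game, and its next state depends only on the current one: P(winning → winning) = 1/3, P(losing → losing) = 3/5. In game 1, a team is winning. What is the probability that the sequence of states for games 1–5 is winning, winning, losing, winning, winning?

4/135

Game 1 is given. For each transition, use the conditional probability from the current state:
P(winning | winning) = 1/3; P(losing | winning) = 2/3; P(winning | losing) = 2/5; P(winning | winning) = 1/3.
P = 1/3 × 2/3 × 2/5 × 1/3 = 4/135.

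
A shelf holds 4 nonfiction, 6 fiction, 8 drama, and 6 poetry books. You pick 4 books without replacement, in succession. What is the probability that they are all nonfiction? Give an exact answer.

P(all nonfiction) = 4/24 × 3/23 × 2/22 × 1/21 = 24/255024 = 1/10626.

1/10626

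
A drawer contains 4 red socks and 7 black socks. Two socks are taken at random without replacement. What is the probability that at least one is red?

34/55

P(no red) = 7/11 × 6/10 = 42/110 = 21/55.
P(at least one) = 1 − 21/55 = 34/55.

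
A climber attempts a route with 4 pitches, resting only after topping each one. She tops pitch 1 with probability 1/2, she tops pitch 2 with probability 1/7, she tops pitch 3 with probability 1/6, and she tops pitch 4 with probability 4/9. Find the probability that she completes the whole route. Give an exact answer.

Multiplying along the chain,
P = 1/2 × 1/7 × 1/6 × 4/9 = 4/756 = 1/189.

1/189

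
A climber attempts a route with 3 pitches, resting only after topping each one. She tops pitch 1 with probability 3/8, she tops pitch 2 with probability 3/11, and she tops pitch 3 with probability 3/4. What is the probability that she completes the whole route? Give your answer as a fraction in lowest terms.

The events are sequential, so multiply the conditional probabilities:
P = 3/8 × 3/11 × 3/4 = 27/352.

27/352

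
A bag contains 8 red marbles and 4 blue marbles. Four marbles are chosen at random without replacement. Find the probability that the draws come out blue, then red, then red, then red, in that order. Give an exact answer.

56/495

Chain rule:
P = 4/12 × 8/11 × 7/10 × 6/9 = 1344/11880 = 56/495.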